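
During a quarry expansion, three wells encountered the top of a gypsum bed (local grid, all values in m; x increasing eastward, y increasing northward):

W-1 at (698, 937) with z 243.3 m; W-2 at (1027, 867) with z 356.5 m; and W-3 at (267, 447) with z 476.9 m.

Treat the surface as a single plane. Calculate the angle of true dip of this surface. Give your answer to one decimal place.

34.5°

Let the plane be z = a·x + b·y + c.
W-2−W-1: 329a − 70b = 113.2;  W-3−W-1: −431a − 490b = 233.6.
Solving gives a = 0.20439, b = −0.65651.
Gradient magnitude |∇z| = √(a² + b²) = √(0.04177 + 0.43101) = 0.68759.
True dip = arctan(0.68759) = 34.5°, dipping toward NNW (azimuth ≈ 343°).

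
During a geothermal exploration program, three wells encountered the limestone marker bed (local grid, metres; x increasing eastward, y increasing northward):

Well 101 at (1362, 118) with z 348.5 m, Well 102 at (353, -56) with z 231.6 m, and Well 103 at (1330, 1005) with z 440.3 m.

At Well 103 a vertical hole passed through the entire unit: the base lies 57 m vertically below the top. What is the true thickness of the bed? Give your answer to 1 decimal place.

56.4 m

Two edge vectors: Well 101→Well 102 = (-1009, -174, -116.9), Well 101→Well 103 = (-32, 887, 91.8).
Normal n = (Well 101→Well 102) × (Well 101→Well 103) = (87717.1, 96367, -900551).
So ∂z/∂x = −n_x/n_z = 0.09740 and ∂z/∂y = −n_y/n_z = 0.10701.
|∇z| = √(a²+b²) = 0.14470, so dip δ = arctan(0.14470) = 8.23°.
True thickness = vertical thickness × cos δ = 57 × cos 8.23° = 56.4 m.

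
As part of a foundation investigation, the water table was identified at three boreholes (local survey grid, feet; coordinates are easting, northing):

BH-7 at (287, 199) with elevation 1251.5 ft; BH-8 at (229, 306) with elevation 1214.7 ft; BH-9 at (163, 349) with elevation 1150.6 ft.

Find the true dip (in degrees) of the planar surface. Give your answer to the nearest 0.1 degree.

Two edge vectors: BH-7→BH-8 = (-58, 107, -36.8), BH-7→BH-9 = (-124, 150, -100.9).
Normal n = (BH-7→BH-8) × (BH-7→BH-9) = (-5276.3, -1289, 4568).
So ∂z/∂easting = −n_x/n_z = 1.15506 and ∂z/∂northing = −n_y/n_z = 0.28218.
Gradient magnitude |∇z| = √(a² + b²) = √(1.33416 + 0.07963) = 1.18903.
True dip = arctan(1.18903) = 49.9°, dipping toward WSW (azimuth ≈ 256°).

49.9°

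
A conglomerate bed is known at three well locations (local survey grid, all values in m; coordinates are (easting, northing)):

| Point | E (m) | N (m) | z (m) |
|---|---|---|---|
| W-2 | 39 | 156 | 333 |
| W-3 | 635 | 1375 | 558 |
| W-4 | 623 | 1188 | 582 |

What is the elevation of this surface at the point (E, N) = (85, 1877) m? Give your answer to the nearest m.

65 m

Let the plane be z = a·E + b·N + c.
W-3−W-2: 596a + 1219b = 225;  W-4−W-2: 584a + 1032b = 249.
Solving gives a = 0.73671, b = −0.17562.
Then c = 333 − a·39 − b·156 = 331.66.
At (85, 1877): z = 62.6 − 329.6 + 331.66 = 64.7 m.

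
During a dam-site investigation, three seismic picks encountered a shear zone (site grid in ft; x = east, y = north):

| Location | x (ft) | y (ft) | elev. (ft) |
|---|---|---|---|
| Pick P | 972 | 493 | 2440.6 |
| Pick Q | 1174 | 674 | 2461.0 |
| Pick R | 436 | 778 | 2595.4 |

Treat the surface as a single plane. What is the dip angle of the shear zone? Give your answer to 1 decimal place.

17.1°

Two edge vectors: Pick P→Pick Q = (202, 181, 20.4), Pick P→Pick R = (-536, 285, 154.8).
Normal n = (Pick P→Pick Q) × (Pick P→Pick R) = (22204.8, -42204, 154586).
So ∂z/∂x = −n_x/n_z = −0.14364 and ∂z/∂y = −n_y/n_z = 0.27301.
Gradient magnitude |∇z| = √(a² + b²) = √(0.02063 + 0.07454) = 0.30849.
True dip = arctan(0.30849) = 17.1°, dipping toward SSE (azimuth ≈ 152°).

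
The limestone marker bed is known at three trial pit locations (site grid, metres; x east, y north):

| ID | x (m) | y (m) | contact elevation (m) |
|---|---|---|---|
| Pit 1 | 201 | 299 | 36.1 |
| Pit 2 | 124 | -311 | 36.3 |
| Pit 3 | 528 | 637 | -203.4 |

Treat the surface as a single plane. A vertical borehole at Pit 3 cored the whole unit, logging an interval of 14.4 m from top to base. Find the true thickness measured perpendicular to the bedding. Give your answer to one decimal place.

Two edge vectors: Pit 1→Pit 2 = (-77, -610, 0.2), Pit 1→Pit 3 = (327, 338, -239.5).
Normal n = (Pit 1→Pit 2) × (Pit 1→Pit 3) = (146027.4, -18376.1, 173444).
So ∂z/∂x = −n_x/n_z = −0.84193 and ∂z/∂y = −n_y/n_z = 0.10595.
|∇z| = √(a²+b²) = 0.84857, so dip δ = arctan(0.84857) = 40.32°.
True thickness = vertical thickness × cos δ = 14.4 × cos 40.32° = 11.0 m.

11.0 m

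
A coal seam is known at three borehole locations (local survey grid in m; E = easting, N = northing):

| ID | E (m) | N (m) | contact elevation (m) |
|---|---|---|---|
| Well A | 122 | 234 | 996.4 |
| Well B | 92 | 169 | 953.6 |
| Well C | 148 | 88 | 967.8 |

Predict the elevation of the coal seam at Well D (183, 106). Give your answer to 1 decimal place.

Two edge vectors: Well A→Well B = (-30, -65, -42.8), Well A→Well C = (26, -146, -28.6).
Normal n = (Well A→Well B) × (Well A→Well C) = (-4389.8, -1970.8, 6070).
So ∂z/∂E = −n_x/n_z = 0.72320 and ∂z/∂N = −n_y/n_z = 0.32468.
Intercept c from Well A: 996.4 − 88.23 − 75.97 = 832.20.
At (183, 106): z = 132.3 + 34.4 + 832.20 = 999.0 m.

999.0 m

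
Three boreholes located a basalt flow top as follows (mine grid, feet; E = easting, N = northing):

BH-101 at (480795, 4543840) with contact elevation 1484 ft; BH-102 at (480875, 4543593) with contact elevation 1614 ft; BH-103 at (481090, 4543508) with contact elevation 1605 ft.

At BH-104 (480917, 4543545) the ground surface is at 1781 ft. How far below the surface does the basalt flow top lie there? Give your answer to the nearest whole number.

Let the plane be z = a·E + b·N + c.
BH-102−BH-101: 80a − 247b = 130;  BH-103−BH-101: 295a − 332b = 121.
Solving gives a = −0.28664291, b = −0.61915560.
Then c = 1484 − a·480795 − b·4543840 = 2952644.45.
At (480917, 4543545): z_contact = −137851.4 − 2813161.3 + 2952644.45 = 1631.7 ft.
Depth below ground = 1781 − 1631.7 = 149 ft.

149 ft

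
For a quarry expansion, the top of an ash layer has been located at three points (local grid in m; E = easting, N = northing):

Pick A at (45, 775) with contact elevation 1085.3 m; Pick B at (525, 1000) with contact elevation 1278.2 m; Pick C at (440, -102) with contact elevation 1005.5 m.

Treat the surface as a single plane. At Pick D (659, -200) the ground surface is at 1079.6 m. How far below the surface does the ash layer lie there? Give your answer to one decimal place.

31.2 m

Two edge vectors: Pick A→Pick B = (480, 225, 192.9), Pick A→Pick C = (395, -877, -79.8).
Normal n = (Pick A→Pick B) × (Pick A→Pick C) = (151218.3, 114499.5, -509835).
So ∂z/∂E = −n_x/n_z = 0.296602 and ∂z/∂N = −n_y/n_z = 0.224581.
Intercept c from Pick A: 1085.3 − 13.35 − 174.05 = 897.90.
At (659, -200): z_contact = 195.46 − 44.92 + 897.90 = 1048.45 m.
Depth below ground = 1079.6 − 1048.45 = 31.2 m.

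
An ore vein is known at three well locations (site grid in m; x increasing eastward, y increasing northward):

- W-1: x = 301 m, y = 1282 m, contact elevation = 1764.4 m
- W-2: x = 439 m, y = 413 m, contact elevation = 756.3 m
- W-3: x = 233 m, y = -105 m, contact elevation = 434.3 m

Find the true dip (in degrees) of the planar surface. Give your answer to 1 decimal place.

Let the plane be z = a·x + b·y + c.
W-2−W-1: 138a − 869b = −1008.1;  W-3−W-1: −68a − 1387b = −1330.1.
Solving gives a = −0.96758, b = 1.00641.
Gradient magnitude |∇z| = √(a² + b²) = √(0.93622 + 1.01287) = 1.39610.
True dip = arctan(1.39610) = 54.4°, dipping toward SE (azimuth ≈ 136°).

54.4°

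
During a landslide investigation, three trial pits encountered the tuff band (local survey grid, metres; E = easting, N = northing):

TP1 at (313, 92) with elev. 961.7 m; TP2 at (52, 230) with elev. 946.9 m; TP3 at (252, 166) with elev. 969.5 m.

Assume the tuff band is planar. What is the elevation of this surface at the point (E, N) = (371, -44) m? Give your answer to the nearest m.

Let the plane be z = a·E + b·N + c.
TP2−TP1: −261a + 138b = −14.8;  TP3−TP1: −61a + 74b = 7.8.
Solving gives a = 0.19930, b = 0.26970.
Then c = 961.7 − a·313 − b·92 = 874.51.
At (371, -44): z = 73.9 − 11.9 + 874.51 = 936.6 m.

937 m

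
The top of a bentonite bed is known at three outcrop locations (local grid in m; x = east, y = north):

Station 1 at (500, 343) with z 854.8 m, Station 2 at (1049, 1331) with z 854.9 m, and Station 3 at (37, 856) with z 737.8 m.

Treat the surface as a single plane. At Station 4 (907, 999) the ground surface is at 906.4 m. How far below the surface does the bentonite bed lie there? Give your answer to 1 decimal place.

44.9 m

Let the plane be z = a·x + b·y + c.
Station 2−Station 1: 549a + 988b = 0.1;  Station 3−Station 1: −463a + 513b = −117.
Solving gives a = 0.156474, b = −0.086847.
Then c = 854.8 − a·500 − b·343 = 806.35.
At (907, 999): z_contact = 141.92 − 86.76 + 806.35 = 861.51 m.
Depth below ground = 906.4 − 861.51 = 44.9 m.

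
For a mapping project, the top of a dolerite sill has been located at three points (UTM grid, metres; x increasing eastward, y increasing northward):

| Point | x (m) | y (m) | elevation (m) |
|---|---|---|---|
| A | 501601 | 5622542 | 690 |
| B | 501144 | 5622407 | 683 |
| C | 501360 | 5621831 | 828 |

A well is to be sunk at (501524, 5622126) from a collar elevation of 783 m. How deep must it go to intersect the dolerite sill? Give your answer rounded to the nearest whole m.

7 m

Two edge vectors: A→B = (-457, -135, -7), A→C = (-241, -711, 138).
Normal n = (A→B) × (A→C) = (-23607, 64753, 292392).
So ∂z/∂x = −n_x/n_z = 0.08073750 and ∂z/∂y = −n_y/n_z = −0.22145955.
Intercept c from A: 690 − 40498.01 + 1245165.61 = 1205357.59.
At (501524, 5622126): z_contact = 40491.8 − 1245073.5 + 1205357.59 = 775.9 m.
Depth below ground = 783 − 775.9 = 7 m.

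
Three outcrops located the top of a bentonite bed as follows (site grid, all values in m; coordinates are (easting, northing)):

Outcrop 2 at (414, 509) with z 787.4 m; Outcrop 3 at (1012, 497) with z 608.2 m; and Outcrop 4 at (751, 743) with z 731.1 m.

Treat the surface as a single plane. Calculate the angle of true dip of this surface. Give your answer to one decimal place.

19.3°

Two edge vectors: Outcrop 2→Outcrop 3 = (598, -12, -179.2), Outcrop 2→Outcrop 4 = (337, 234, -56.3).
Normal n = (Outcrop 2→Outcrop 3) × (Outcrop 2→Outcrop 4) = (42608.4, -26723, 143976).
So ∂z/∂E = −n_x/n_z = −0.29594 and ∂z/∂N = −n_y/n_z = 0.18561.
Gradient magnitude |∇z| = √(a² + b²) = √(0.08758 + 0.03445) = 0.34933.
True dip = arctan(0.34933) = 19.3°, dipping toward ESE (azimuth ≈ 122°).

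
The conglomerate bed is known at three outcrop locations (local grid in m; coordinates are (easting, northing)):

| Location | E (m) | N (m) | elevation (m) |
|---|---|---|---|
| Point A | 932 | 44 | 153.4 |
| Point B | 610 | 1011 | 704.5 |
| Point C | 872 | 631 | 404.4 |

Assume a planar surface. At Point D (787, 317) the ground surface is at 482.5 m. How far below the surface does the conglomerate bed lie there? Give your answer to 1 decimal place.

Two edge vectors: Point A→Point B = (-322, 967, 551.1), Point A→Point C = (-60, 587, 251).
Normal n = (Point A→Point B) × (Point A→Point C) = (-80778.7, 47756, -130994).
So ∂z/∂E = −n_x/n_z = −0.616660 and ∂z/∂N = −n_y/n_z = 0.364566.
Intercept c from Point A: 153.4 + 574.73 − 16.04 = 712.09.
At (787, 317): z_contact = −485.31 + 115.57 + 712.09 = 342.34 m.
Depth below ground = 482.5 − 342.34 = 140.2 m.

140.2 m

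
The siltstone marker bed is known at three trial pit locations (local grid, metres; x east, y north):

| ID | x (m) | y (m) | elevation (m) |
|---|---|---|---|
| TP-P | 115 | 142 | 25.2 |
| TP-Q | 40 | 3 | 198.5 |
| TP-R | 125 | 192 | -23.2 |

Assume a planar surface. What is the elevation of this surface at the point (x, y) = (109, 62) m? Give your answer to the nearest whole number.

94 m

Two edge vectors: TP-P→TP-Q = (-75, -139, 173.3), TP-P→TP-R = (10, 50, -48.4).
Normal n = (TP-P→TP-Q) × (TP-P→TP-R) = (-1937.4, -1897, -2360).
So ∂z/∂x = −n_x/n_z = −0.82093 and ∂z/∂y = −n_y/n_z = −0.80381.
Intercept c from TP-P: 25.2 + 94.41 + 114.14 = 233.75.
At (109, 62): z = −89.5 − 49.8 + 233.75 = 94.4 m.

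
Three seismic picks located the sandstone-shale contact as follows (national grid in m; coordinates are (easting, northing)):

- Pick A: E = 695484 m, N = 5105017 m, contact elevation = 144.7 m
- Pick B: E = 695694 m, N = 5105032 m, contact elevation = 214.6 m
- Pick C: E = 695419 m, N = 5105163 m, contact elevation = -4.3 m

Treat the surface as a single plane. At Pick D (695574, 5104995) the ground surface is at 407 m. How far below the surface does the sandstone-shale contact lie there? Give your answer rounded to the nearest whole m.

208 m

Two edge vectors: Pick A→Pick B = (210, 15, 69.9), Pick A→Pick C = (-65, 146, -149).
Normal n = (Pick A→Pick B) × (Pick A→Pick C) = (-12440.4, 26746.5, 31635).
So ∂z/∂E = −n_x/n_z = 0.39324798 and ∂z/∂N = −n_y/n_z = −0.84547179.
Intercept c from Pick A: 144.7 − 273497.68 + 4316147.85 = 4042794.87.
At (695574, 5104995): z_contact = 273533.1 − 4316129.2 + 4042794.87 = 198.7 m.
Depth below ground = 407 − 198.7 = 208 m.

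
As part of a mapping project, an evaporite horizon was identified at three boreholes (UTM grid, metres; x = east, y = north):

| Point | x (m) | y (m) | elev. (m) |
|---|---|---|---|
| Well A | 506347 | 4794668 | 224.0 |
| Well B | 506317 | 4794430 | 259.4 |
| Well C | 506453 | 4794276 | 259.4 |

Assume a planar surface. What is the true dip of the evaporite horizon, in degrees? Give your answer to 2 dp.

Two edge vectors: Well A→Well B = (-30, -238, 35.4), Well A→Well C = (106, -392, 35.4).
Normal n = (Well A→Well B) × (Well A→Well C) = (5451.6, 4814.4, 36988).
So ∂z/∂x = −n_x/n_z = −0.14739 and ∂z/∂y = −n_y/n_z = −0.13016.
Gradient magnitude |∇z| = √(a² + b²) = √(0.02172 + 0.01694) = 0.19663.
True dip = arctan(0.19663) = 11.12°, dipping toward NE (azimuth ≈ 049°).

11.12°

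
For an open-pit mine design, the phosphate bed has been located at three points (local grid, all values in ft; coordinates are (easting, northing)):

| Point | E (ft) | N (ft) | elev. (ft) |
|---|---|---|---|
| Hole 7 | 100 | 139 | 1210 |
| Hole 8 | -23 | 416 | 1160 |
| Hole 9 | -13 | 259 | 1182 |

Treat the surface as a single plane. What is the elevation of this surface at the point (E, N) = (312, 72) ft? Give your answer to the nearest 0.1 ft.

Two edge vectors: Hole 7→Hole 8 = (-123, 277, -50), Hole 7→Hole 9 = (-113, 120, -28).
Normal n = (Hole 7→Hole 8) × (Hole 7→Hole 9) = (-1756, 2206, 16541).
So ∂z/∂E = −n_x/n_z = 0.10616 and ∂z/∂N = −n_y/n_z = −0.13337.
Intercept c from Hole 7: 1210 − 10.62 + 18.54 = 1217.92.
At (312, 72): z = 33.1 − 9.6 + 1217.92 = 1241.4 ft.

1241.4 ft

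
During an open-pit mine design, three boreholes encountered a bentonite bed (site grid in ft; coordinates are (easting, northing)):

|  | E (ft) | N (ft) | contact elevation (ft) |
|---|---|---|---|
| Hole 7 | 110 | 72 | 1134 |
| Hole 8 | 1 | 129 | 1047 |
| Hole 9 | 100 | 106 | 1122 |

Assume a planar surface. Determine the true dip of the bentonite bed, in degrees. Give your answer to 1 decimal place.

Two edge vectors: Hole 7→Hole 8 = (-109, 57, -87), Hole 7→Hole 9 = (-10, 34, -12).
Normal n = (Hole 7→Hole 8) × (Hole 7→Hole 9) = (2274, -438, -3136).
So ∂z/∂E = −n_x/n_z = 0.72513 and ∂z/∂N = −n_y/n_z = −0.13967.
Gradient magnitude |∇z| = √(a² + b²) = √(0.52581 + 0.01951) = 0.73846.
True dip = arctan(0.73846) = 36.4°, dipping toward W (azimuth ≈ 281°).

36.4°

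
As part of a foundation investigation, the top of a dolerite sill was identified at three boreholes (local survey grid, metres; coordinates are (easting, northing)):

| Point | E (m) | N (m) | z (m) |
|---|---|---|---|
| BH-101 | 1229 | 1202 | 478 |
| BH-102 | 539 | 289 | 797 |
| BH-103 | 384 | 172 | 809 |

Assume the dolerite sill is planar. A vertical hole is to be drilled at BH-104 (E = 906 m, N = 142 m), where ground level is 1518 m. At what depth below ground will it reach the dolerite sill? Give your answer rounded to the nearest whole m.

462 m

Two edge vectors: BH-101→BH-102 = (-690, -913, 319), BH-101→BH-103 = (-845, -1030, 331).
Normal n = (BH-101→BH-102) × (BH-101→BH-103) = (26367, -41165, -60785).
So ∂z/∂E = −n_x/n_z = 0.43377 and ∂z/∂N = −n_y/n_z = −0.67722.
Intercept c from BH-101: 478 − 533.11 + 814.02 = 758.91.
At (906, 142): z_contact = 393.0 − 96.2 + 758.91 = 1055.7 m.
Depth below ground = 1518 − 1055.7 = 462 m.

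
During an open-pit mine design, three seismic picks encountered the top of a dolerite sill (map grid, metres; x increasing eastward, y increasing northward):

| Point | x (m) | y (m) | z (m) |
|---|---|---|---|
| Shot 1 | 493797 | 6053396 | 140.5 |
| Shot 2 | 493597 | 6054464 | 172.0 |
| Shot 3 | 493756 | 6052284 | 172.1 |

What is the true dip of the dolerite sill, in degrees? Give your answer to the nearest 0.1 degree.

14.5°

Two edge vectors: Shot 1→Shot 2 = (-200, 1068, 31.5), Shot 1→Shot 3 = (-41, -1112, 31.6).
Normal n = (Shot 1→Shot 2) × (Shot 1→Shot 3) = (68776.8, 5028.5, 266188).
So ∂z/∂x = −n_x/n_z = −0.25838 and ∂z/∂y = −n_y/n_z = −0.01889.
Gradient magnitude |∇z| = √(a² + b²) = √(0.06676 + 0.00036) = 0.25907.
True dip = arctan(0.25907) = 14.5°, dipping toward E (azimuth ≈ 086°).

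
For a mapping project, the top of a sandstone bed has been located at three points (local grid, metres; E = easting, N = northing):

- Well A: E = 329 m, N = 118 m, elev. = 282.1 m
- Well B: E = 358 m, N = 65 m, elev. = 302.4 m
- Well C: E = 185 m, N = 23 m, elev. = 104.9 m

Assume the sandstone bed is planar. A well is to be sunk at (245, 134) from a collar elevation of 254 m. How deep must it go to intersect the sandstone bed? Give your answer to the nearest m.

Let the plane be z = a·E + b·N + c.
Well B−Well A: 29a − 53b = 20.3;  Well C−Well A: −144a − 95b = −177.2.
Solving gives a = 1.08983, b = 0.21331.
Then c = 282.1 − a·329 − b·118 = −101.63.
At (245, 134): z_contact = 267.0 + 28.6 − 101.63 = 194.0 m.
Depth below ground = 254 − 194.0 = 60 m.

60 m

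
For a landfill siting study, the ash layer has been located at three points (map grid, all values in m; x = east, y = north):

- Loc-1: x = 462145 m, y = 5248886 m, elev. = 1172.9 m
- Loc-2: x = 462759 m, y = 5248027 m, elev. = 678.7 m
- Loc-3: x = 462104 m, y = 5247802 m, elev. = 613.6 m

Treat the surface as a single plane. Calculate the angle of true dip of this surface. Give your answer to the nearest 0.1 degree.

Let the plane be z = a·x + b·y + c.
Loc-2−Loc-1: 614a − 859b = −494.2;  Loc-3−Loc-1: −41a − 1084b = −559.3.
Solving gives a = −0.07887, b = 0.51894.
Gradient magnitude |∇z| = √(a² + b²) = √(0.00622 + 0.26930) = 0.52490.
True dip = arctan(0.52490) = 27.7°, dipping toward S (azimuth ≈ 171°).

27.7°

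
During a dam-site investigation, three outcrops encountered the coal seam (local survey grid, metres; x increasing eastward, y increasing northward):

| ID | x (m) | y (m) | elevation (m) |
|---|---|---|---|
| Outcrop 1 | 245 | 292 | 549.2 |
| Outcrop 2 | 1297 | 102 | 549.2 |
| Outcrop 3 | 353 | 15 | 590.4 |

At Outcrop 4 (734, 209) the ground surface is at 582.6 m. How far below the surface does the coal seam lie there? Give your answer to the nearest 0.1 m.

Let the plane be z = a·x + b·y + c.
Outcrop 2−Outcrop 1: 1052a − 190b = 0;  Outcrop 3−Outcrop 1: 108a − 277b = 41.2.
Solving gives a = −0.028898, b = −0.160004.
Then c = 549.2 − a·245 − b·292 = 603.00.
At (734, 209): z_contact = −21.21 − 33.44 + 603.00 = 548.35 m.
Depth below ground = 582.6 − 548.35 = 34.3 m.

34.3 m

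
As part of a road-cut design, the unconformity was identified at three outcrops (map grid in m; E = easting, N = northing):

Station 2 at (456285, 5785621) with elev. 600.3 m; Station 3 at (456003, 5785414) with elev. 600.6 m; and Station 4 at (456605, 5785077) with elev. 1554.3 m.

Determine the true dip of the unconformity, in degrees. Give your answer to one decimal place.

56.6°

Let the plane be z = a·E + b·N + c.
Station 3−Station 2: −282a − 207b = 0.3;  Station 4−Station 2: 320a − 544b = 954.
Solving gives a = 0.89832, b = −1.22525.
Gradient magnitude |∇z| = √(a² + b²) = √(0.80698 + 1.50124) = 1.51928.
True dip = arctan(1.51928) = 56.6°, dipping toward NW (azimuth ≈ 324°).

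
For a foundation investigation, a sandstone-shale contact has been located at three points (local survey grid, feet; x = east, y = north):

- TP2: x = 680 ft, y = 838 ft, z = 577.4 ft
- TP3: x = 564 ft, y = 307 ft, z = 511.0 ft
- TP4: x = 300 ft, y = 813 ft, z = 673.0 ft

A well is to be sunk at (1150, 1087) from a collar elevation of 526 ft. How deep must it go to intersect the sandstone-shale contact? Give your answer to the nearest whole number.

27 ft

Let the plane be z = a·x + b·y + c.
TP3−TP2: −116a − 531b = −66.4;  TP4−TP2: −380a − 25b = 95.6.
Solving gives a = −0.26359, b = 0.18263.
Then c = 577.4 − a·680 − b·838 = 603.60.
At (1150, 1087): z_contact = −303.1 + 198.5 + 603.60 = 499.0 ft.
Depth below ground = 526 − 499.0 = 27 ft.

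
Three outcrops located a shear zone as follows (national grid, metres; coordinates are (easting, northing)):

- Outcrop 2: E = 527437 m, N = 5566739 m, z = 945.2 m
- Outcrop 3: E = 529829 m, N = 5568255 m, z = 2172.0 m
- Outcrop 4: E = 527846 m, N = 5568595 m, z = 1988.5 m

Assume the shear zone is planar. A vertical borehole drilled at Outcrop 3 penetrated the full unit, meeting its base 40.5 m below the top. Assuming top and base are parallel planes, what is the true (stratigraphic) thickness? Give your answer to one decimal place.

35.4 m

Two edge vectors: Outcrop 2→Outcrop 3 = (2392, 1516, 1226.8), Outcrop 2→Outcrop 4 = (409, 1856, 1043.3).
Normal n = (Outcrop 2→Outcrop 3) × (Outcrop 2→Outcrop 4) = (-695298, -1993812.4, 3819508).
So ∂z/∂E = −n_x/n_z = 0.18204 and ∂z/∂N = −n_y/n_z = 0.52201.
|∇z| = √(a²+b²) = 0.55284, so dip δ = arctan(0.55284) = 28.94°.
True thickness = vertical thickness × cos δ = 40.5 × cos 28.94° = 35.4 m.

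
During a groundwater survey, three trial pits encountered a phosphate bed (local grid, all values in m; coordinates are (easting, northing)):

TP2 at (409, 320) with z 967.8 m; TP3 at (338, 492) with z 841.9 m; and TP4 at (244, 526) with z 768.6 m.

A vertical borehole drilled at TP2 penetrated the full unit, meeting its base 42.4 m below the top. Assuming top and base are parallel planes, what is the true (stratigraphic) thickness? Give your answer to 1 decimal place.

Let the plane be z = a·E + b·N + c.
TP3−TP2: −71a + 172b = −125.9;  TP4−TP2: −165a + 206b = −199.2.
Solving gives a = 0.60542, b = −0.48206.
|∇z| = √(a²+b²) = 0.77390, so dip δ = arctan(0.77390) = 37.74°.
True thickness = vertical thickness × cos δ = 42.4 × cos 37.74° = 33.5 m.

33.5 m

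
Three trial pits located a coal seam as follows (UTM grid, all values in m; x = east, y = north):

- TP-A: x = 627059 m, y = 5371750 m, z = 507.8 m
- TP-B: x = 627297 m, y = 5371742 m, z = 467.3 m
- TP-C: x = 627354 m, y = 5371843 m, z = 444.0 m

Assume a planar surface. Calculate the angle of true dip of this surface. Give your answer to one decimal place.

Two edge vectors: TP-A→TP-B = (238, -8, -40.5), TP-A→TP-C = (295, 93, -63.8).
Normal n = (TP-A→TP-B) × (TP-A→TP-C) = (4276.9, 3236.9, 24494).
So ∂z/∂x = −n_x/n_z = −0.17461 and ∂z/∂y = −n_y/n_z = −0.13215.
Gradient magnitude |∇z| = √(a² + b²) = √(0.03049 + 0.01746) = 0.21898.
True dip = arctan(0.21898) = 12.4°, dipping toward NE (azimuth ≈ 053°).

12.4°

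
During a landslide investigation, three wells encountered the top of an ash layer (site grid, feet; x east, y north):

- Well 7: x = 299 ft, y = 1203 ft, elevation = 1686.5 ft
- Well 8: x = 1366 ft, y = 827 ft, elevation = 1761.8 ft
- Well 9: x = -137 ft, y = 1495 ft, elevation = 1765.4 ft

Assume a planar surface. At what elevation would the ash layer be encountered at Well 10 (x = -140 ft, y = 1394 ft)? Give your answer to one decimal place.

1684.3 ft

Let the plane be z = a·x + b·y + c.
Well 8−Well 7: 1067a − 376b = 75.3;  Well 9−Well 7: −436a + 292b = 78.9.
Solving gives a = 0.349893, b = 0.792648.
Then c = 1686.5 − a·299 − b·1203 = 628.33.
At (-140, 1394): z = −49.0 + 1105.0 + 628.33 = 1684.3 ft.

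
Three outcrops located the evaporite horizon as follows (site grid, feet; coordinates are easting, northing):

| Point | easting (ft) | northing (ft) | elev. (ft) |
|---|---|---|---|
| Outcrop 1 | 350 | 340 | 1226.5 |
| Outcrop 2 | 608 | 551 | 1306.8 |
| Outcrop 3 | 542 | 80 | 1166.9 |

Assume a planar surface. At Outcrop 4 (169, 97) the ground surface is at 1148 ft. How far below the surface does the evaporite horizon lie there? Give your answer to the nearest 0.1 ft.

Let the plane be z = a·easting + b·northing + c.
Outcrop 2−Outcrop 1: 258a + 211b = 80.3;  Outcrop 3−Outcrop 1: 192a − 260b = −59.6.
Solving gives a = 0.07717, b = 0.28621.
Then c = 1226.5 − a·350 − b·340 = 1102.18.
At (169, 97): z_contact = 13.04 + 27.76 + 1102.18 = 1142.98 ft.
Depth below ground = 1148 − 1142.98 = 5.0 ft.

5.0 ft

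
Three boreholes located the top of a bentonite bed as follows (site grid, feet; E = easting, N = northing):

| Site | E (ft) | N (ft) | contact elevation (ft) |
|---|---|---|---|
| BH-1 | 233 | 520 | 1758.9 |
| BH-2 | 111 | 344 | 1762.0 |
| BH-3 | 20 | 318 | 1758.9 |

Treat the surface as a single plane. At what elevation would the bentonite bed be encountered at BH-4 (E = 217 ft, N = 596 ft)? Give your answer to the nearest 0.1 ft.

1754.2 ft

Let the plane be z = a·E + b·N + c.
BH-2−BH-1: −122a − 176b = 3.1;  BH-3−BH-1: −213a − 202b = 0.
Solving gives a = 0.04875, b = −0.05141.
Then c = 1758.9 − a·233 − b·520 = 1774.27.
At (217, 596): z = 10.6 − 30.6 + 1774.27 = 1754.2 ft.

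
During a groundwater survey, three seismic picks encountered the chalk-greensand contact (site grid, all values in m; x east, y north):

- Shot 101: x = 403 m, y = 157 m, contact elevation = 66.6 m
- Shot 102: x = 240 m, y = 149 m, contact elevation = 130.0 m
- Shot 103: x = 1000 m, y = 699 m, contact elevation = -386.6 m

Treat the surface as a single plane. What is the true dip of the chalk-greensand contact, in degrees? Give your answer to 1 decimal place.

Two edge vectors: Shot 101→Shot 102 = (-163, -8, 63.4), Shot 101→Shot 103 = (597, 542, -453.2).
Normal n = (Shot 101→Shot 102) × (Shot 101→Shot 103) = (-30737.2, -36021.8, -83570).
So ∂z/∂x = −n_x/n_z = −0.36780 and ∂z/∂y = −n_y/n_z = −0.43104.
Gradient magnitude |∇z| = √(a² + b²) = √(0.13528 + 0.18579) = 0.56663.
True dip = arctan(0.56663) = 29.5°, dipping toward NE (azimuth ≈ 040°).

29.5°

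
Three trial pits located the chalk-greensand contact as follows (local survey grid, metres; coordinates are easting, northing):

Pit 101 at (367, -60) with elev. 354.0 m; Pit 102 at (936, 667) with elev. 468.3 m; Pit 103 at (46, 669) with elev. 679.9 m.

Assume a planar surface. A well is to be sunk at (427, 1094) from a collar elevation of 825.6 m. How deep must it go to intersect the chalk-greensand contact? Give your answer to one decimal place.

90.3 m

Let the plane be z = a·easting + b·northing + c.
Pit 102−Pit 101: 569a + 727b = 114.3;  Pit 103−Pit 101: −321a + 729b = 325.9.
Solving gives a = −0.236983, b = 0.342700.
Then c = 354 − a·367 − b·-60 = 461.53.
At (427, 1094): z_contact = −101.19 + 374.91 + 461.53 = 735.26 m.
Depth below ground = 825.6 − 735.26 = 90.3 m.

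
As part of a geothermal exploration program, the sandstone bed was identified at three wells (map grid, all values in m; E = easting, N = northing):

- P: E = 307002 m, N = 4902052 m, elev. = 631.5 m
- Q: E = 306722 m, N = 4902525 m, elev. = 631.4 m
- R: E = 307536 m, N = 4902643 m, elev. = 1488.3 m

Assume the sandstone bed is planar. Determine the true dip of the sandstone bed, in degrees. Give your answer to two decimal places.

48.41°

Two edge vectors: P→Q = (-280, 473, -0.1), P→R = (534, 591, 856.8).
Normal n = (P→Q) × (P→R) = (405325.5, 239850.6, -418062).
So ∂z/∂E = −n_x/n_z = 0.96953 and ∂z/∂N = −n_y/n_z = 0.57372.
Gradient magnitude |∇z| = √(a² + b²) = √(0.94000 + 0.32915) = 1.12657.
True dip = arctan(1.12657) = 48.41°, dipping toward WSW (azimuth ≈ 239°).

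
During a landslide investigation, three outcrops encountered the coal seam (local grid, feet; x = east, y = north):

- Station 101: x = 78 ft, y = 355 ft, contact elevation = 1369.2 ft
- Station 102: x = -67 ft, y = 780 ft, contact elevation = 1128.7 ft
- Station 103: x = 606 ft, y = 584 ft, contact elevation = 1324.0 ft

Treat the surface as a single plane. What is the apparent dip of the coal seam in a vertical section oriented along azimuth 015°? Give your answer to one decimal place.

24.9°

Let the plane be z = a·x + b·y + c.
Station 102−Station 101: −145a + 425b = −240.5;  Station 103−Station 101: 528a + 229b = −45.2.
Solving gives a = 0.13922, b = −0.51838.
Unit vector along 015° is (sin 15°, cos 15°) = (0.2588, 0.9659).
Slope in that direction = a·(0.2588) + b·(0.9659) = −0.46469.
Apparent dip = arctan|0.46469| = 24.9° (true dip is 28.2°, so apparent ≤ true as expected).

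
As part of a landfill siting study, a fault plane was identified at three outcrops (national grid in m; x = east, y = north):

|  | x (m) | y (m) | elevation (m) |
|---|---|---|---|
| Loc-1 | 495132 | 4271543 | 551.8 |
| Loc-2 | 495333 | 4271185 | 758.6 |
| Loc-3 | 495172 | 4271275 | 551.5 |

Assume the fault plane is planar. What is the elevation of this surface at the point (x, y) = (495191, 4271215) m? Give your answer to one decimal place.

Two edge vectors: Loc-1→Loc-2 = (201, -358, 206.8), Loc-1→Loc-3 = (40, -268, -0.3).
Normal n = (Loc-1→Loc-2) × (Loc-1→Loc-3) = (55529.8, 8332.3, -39548).
So ∂z/∂x = −n_x/n_z = 1.404111459 and ∂z/∂y = −n_y/n_z = 0.210688278.
Intercept c from Loc-1: 551.8 − 695220.52 − 899964.04 = −1594632.75.
At (495191, 4271215): z = 695303.4 + 899894.9 − 1594632.75 = 565.5 m.

565.5 m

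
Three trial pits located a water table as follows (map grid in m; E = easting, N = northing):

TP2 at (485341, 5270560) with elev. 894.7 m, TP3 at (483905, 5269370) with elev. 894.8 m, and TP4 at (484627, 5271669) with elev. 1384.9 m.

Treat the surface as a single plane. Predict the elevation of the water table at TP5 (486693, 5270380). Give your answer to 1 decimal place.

519.8 m

Two edge vectors: TP2→TP3 = (-1436, -1190, 0.1), TP2→TP4 = (-714, 1109, 490.2).
Normal n = (TP2→TP3) × (TP2→TP4) = (-583448.9, 703855.8, -2442184).
So ∂z/∂E = −n_x/n_z = −0.238904562 and ∂z/∂N = −n_y/n_z = 0.288207522.
Intercept c from TP2: 894.7 + 115950.18 − 1519015.04 = −1402170.16.
At (486693, 5270380): z = −116273.2 + 1518963.2 − 1402170.16 = 519.8 m.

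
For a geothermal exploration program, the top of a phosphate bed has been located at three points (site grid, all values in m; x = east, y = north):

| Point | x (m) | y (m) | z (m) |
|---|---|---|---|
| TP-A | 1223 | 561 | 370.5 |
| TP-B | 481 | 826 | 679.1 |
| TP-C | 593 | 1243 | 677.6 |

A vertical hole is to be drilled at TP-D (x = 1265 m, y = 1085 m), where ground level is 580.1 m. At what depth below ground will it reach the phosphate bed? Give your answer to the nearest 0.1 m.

173.9 m

Two edge vectors: TP-A→TP-B = (-742, 265, 308.6), TP-A→TP-C = (-630, 682, 307.1).
Normal n = (TP-A→TP-B) × (TP-A→TP-C) = (-129083.7, 33450.2, -339094).
So ∂z/∂x = −n_x/n_z = −0.380672 and ∂z/∂y = −n_y/n_z = 0.098646.
Intercept c from TP-A: 370.5 + 465.56 − 55.34 = 780.72.
At (1265, 1085): z_contact = −481.55 + 107.03 + 780.72 = 406.20 m.
Depth below ground = 580.1 − 406.20 = 173.9 m.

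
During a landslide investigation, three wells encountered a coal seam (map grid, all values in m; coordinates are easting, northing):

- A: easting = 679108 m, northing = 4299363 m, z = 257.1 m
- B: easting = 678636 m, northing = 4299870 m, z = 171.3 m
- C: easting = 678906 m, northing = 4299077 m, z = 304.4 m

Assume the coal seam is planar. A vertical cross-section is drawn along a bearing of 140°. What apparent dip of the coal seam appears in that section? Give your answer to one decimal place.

7.4°

Two edge vectors: A→B = (-472, 507, -85.8), A→C = (-202, -286, 47.3).
Normal n = (A→B) × (A→C) = (-557.7, 39657.2, 237406).
So ∂z/∂easting = −n_x/n_z = 0.00235 and ∂z/∂northing = −n_y/n_z = −0.16704.
Unit vector along 140° is (sin 140°, cos 140°) = (0.6428, -0.7660).
Slope in that direction = a·(0.6428) + b·(-0.7660) = 0.12947.
Apparent dip = arctan|0.12947| = 7.4° (true dip is 9.5°, so apparent ≤ true as expected).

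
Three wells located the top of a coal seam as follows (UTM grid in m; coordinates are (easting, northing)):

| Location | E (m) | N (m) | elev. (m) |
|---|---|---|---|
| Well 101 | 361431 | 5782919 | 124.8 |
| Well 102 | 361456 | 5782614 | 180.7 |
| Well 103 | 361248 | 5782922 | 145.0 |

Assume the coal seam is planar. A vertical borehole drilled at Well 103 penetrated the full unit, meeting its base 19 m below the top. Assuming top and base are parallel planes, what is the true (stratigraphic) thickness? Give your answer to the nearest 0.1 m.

Let the plane be z = a·E + b·N + c.
Well 102−Well 101: 25a − 305b = 55.9;  Well 103−Well 101: −183a + 3b = 20.2.
Solving gives a = −0.11354, b = −0.19259.
|∇z| = √(a²+b²) = 0.22356, so dip δ = arctan(0.22356) = 12.60°.
True thickness = vertical thickness × cos δ = 19 × cos 12.60° = 18.5 m.

18.5 m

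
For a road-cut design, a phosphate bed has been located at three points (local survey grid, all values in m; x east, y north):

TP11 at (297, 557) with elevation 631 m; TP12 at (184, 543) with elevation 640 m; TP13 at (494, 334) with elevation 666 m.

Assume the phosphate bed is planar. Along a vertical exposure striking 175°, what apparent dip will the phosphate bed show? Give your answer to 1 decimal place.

11.3°

Two edge vectors: TP11→TP12 = (-113, -14, 9), TP11→TP13 = (197, -223, 35).
Normal n = (TP11→TP12) × (TP11→TP13) = (1517, 5728, 27957).
So ∂z/∂x = −n_x/n_z = −0.05426 and ∂z/∂y = −n_y/n_z = −0.20489.
Unit vector along 175° is (sin 175°, cos 175°) = (0.0872, -0.9962).
Slope in that direction = a·(0.0872) + b·(-0.9962) = 0.19938.
Apparent dip = arctan|0.19938| = 11.3° (true dip is 12.0°, so apparent ≤ true as expected).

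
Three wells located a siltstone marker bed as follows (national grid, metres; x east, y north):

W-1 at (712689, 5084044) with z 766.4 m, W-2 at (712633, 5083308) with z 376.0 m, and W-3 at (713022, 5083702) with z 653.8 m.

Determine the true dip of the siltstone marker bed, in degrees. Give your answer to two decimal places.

28.82°

Let the plane be z = a·x + b·y + c.
W-2−W-1: −56a − 736b = −390.4;  W-3−W-1: 333a − 342b = −112.6.
Solving gives a = 0.19166, b = 0.51585.
Gradient magnitude |∇z| = √(a² + b²) = √(0.03673 + 0.26610) = 0.55031.
True dip = arctan(0.55031) = 28.82°, dipping toward SSW (azimuth ≈ 200°).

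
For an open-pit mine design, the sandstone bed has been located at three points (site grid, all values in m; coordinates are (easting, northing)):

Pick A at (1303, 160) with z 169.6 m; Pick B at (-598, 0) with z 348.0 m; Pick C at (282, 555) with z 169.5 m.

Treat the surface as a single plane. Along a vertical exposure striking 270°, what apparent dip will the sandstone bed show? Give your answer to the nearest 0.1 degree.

4.4°

Two edge vectors: Pick A→Pick B = (-1901, -160, 178.4), Pick A→Pick C = (-1021, 395, -0.1).
Normal n = (Pick A→Pick B) × (Pick A→Pick C) = (-70452, -182336.5, -914255).
So ∂z/∂E = −n_x/n_z = −0.07706 and ∂z/∂N = −n_y/n_z = −0.19944.
Unit vector along 270° is (sin 270°, cos 270°) = (-1.0000, -0.0000).
Slope in that direction = a·(-1.0000) + b·(-0.0000) = 0.07706.
Apparent dip = arctan|0.07706| = 4.4° (true dip is 12.1°, so apparent ≤ true as expected).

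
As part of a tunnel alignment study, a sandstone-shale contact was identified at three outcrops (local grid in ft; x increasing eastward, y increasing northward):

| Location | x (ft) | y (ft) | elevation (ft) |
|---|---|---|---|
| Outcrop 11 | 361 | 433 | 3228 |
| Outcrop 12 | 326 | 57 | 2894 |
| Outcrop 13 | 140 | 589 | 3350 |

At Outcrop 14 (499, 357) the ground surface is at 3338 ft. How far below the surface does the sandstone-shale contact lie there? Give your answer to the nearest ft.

167 ft

Two edge vectors: Outcrop 11→Outcrop 12 = (-35, -376, -334), Outcrop 11→Outcrop 13 = (-221, 156, 122).
Normal n = (Outcrop 11→Outcrop 12) × (Outcrop 11→Outcrop 13) = (6232, 78084, -88556).
So ∂z/∂x = −n_x/n_z = 0.07037 and ∂z/∂y = −n_y/n_z = 0.88175.
Intercept c from Outcrop 11: 3228 − 25.40 − 381.80 = 2820.80.
At (499, 357): z_contact = 35.1 + 314.8 + 2820.80 = 3170.7 ft.
Depth below ground = 3338 − 3170.7 = 167 ft.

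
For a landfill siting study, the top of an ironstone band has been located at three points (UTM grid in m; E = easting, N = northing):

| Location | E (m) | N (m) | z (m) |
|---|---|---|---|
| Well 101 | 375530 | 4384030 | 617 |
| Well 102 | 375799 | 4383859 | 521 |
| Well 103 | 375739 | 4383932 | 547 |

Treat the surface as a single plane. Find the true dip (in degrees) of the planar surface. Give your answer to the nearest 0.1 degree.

16.9°

Let the plane be z = a·E + b·N + c.
Well 102−Well 101: 269a − 171b = −96;  Well 103−Well 101: 209a − 98b = −70.
Solving gives a = −0.27322, b = 0.13160.
Gradient magnitude |∇z| = √(a² + b²) = √(0.07465 + 0.01732) = 0.30326.
True dip = arctan(0.30326) = 16.9°, dipping toward ESE (azimuth ≈ 116°).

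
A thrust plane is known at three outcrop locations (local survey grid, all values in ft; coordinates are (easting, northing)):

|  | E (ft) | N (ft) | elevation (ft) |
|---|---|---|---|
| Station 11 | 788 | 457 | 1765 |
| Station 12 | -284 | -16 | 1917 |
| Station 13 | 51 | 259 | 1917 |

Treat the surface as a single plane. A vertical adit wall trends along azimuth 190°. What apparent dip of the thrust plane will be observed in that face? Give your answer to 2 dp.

17.46°

Let the plane be z = a·E + b·N + c.
Station 12−Station 11: −1072a − 473b = 152;  Station 13−Station 11: −737a − 198b = 152.
Solving gives a = −0.30658, b = 0.37346.
Unit vector along 190° is (sin 190°, cos 190°) = (-0.1736, -0.9848).
Slope in that direction = a·(-0.1736) + b·(-0.9848) = −0.31455.
Apparent dip = arctan|0.31455| = 17.46° (true dip is 25.8°, so apparent ≤ true as expected).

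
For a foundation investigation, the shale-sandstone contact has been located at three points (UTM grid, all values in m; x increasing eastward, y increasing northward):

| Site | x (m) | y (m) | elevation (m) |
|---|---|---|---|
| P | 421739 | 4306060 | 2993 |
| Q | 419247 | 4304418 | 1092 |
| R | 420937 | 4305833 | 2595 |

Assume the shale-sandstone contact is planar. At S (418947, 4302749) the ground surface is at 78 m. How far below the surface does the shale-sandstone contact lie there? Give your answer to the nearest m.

Let the plane be z = a·x + b·y + c.
Q−P: −2492a − 1642b = −1901;  R−P: −802a − 227b = −398.
Solving gives a = 0.29551251, b = 0.70924654.
Then c = 2993 − a·421739 − b·4306060 = −3175694.30.
At (418947, 4302749): z_contact = 123804.1 + 3051709.8 − 3175694.30 = -180.4 m.
Depth below ground = 78 − (-180.4) = 258 m.

258 m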